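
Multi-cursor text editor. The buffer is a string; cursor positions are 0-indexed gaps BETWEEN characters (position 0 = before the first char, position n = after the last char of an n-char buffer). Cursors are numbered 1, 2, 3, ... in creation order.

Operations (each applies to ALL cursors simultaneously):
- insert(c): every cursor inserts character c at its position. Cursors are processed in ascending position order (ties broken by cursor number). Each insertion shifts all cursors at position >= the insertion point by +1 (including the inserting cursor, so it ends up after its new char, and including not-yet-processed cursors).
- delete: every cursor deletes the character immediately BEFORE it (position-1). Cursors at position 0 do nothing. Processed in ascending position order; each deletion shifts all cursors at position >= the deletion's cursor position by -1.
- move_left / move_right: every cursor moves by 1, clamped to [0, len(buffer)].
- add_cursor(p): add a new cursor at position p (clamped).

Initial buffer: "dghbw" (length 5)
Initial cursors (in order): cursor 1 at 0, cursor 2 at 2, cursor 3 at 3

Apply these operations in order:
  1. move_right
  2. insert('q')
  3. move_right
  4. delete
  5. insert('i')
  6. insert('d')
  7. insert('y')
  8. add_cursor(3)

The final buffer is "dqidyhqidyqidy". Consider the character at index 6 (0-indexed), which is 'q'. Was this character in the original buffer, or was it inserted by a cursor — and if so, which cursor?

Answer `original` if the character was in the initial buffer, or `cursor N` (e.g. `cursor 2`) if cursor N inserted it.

Answer: cursor 2

Derivation:
After op 1 (move_right): buffer="dghbw" (len 5), cursors c1@1 c2@3 c3@4, authorship .....
After op 2 (insert('q')): buffer="dqghqbqw" (len 8), cursors c1@2 c2@5 c3@7, authorship .1..2.3.
After op 3 (move_right): buffer="dqghqbqw" (len 8), cursors c1@3 c2@6 c3@8, authorship .1..2.3.
After op 4 (delete): buffer="dqhqq" (len 5), cursors c1@2 c2@4 c3@5, authorship .1.23
After op 5 (insert('i')): buffer="dqihqiqi" (len 8), cursors c1@3 c2@6 c3@8, authorship .11.2233
After op 6 (insert('d')): buffer="dqidhqidqid" (len 11), cursors c1@4 c2@8 c3@11, authorship .111.222333
After op 7 (insert('y')): buffer="dqidyhqidyqidy" (len 14), cursors c1@5 c2@10 c3@14, authorship .1111.22223333
After op 8 (add_cursor(3)): buffer="dqidyhqidyqidy" (len 14), cursors c4@3 c1@5 c2@10 c3@14, authorship .1111.22223333
Authorship (.=original, N=cursor N): . 1 1 1 1 . 2 2 2 2 3 3 3 3
Index 6: author = 2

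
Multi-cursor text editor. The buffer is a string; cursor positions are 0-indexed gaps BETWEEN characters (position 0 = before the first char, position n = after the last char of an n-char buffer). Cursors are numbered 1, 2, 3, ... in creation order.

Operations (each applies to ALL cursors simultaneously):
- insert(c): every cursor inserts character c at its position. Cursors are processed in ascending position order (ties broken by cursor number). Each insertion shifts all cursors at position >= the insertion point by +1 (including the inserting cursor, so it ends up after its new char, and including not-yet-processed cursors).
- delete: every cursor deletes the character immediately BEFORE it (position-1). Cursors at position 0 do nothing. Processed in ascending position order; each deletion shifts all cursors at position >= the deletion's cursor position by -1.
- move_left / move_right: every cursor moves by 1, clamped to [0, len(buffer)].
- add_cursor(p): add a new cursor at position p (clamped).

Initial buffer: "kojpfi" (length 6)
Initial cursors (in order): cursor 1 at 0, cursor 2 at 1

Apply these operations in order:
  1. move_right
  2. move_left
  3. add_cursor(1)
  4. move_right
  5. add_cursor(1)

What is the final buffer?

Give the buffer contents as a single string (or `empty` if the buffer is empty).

Answer: kojpfi

Derivation:
After op 1 (move_right): buffer="kojpfi" (len 6), cursors c1@1 c2@2, authorship ......
After op 2 (move_left): buffer="kojpfi" (len 6), cursors c1@0 c2@1, authorship ......
After op 3 (add_cursor(1)): buffer="kojpfi" (len 6), cursors c1@0 c2@1 c3@1, authorship ......
After op 4 (move_right): buffer="kojpfi" (len 6), cursors c1@1 c2@2 c3@2, authorship ......
After op 5 (add_cursor(1)): buffer="kojpfi" (len 6), cursors c1@1 c4@1 c2@2 c3@2, authorship ......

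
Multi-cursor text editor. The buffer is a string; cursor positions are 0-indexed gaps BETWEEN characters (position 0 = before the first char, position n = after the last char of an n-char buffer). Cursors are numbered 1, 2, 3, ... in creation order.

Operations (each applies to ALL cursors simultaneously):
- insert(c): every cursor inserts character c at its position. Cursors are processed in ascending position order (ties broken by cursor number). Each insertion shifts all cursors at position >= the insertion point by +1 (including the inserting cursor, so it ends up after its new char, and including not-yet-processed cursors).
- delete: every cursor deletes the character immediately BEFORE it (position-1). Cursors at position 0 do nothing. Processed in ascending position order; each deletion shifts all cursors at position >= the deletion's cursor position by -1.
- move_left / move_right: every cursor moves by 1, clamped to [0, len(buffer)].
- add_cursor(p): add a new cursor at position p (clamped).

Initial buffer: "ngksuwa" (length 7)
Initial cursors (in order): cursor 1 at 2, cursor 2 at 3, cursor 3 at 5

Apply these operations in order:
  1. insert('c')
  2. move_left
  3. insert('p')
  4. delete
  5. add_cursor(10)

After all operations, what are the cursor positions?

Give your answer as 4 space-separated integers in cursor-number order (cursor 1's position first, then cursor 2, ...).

After op 1 (insert('c')): buffer="ngckcsucwa" (len 10), cursors c1@3 c2@5 c3@8, authorship ..1.2..3..
After op 2 (move_left): buffer="ngckcsucwa" (len 10), cursors c1@2 c2@4 c3@7, authorship ..1.2..3..
After op 3 (insert('p')): buffer="ngpckpcsupcwa" (len 13), cursors c1@3 c2@6 c3@10, authorship ..11.22..33..
After op 4 (delete): buffer="ngckcsucwa" (len 10), cursors c1@2 c2@4 c3@7, authorship ..1.2..3..
After op 5 (add_cursor(10)): buffer="ngckcsucwa" (len 10), cursors c1@2 c2@4 c3@7 c4@10, authorship ..1.2..3..

Answer: 2 4 7 10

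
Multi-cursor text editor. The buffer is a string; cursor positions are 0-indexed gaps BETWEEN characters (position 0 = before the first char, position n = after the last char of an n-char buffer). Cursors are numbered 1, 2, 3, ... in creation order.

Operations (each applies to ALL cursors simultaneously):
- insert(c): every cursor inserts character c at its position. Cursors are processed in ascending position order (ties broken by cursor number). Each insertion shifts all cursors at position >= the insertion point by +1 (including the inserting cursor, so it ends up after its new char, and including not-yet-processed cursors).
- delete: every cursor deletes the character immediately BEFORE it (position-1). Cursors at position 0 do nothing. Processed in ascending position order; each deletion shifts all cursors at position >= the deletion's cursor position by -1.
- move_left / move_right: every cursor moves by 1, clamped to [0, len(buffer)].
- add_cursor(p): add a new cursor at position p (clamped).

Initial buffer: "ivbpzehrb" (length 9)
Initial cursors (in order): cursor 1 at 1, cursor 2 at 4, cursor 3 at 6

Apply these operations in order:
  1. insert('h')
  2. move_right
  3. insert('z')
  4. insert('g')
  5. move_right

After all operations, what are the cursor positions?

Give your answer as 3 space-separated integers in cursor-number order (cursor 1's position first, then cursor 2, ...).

After op 1 (insert('h')): buffer="ihvbphzehhrb" (len 12), cursors c1@2 c2@6 c3@9, authorship .1...2..3...
After op 2 (move_right): buffer="ihvbphzehhrb" (len 12), cursors c1@3 c2@7 c3@10, authorship .1...2..3...
After op 3 (insert('z')): buffer="ihvzbphzzehhzrb" (len 15), cursors c1@4 c2@9 c3@13, authorship .1.1..2.2.3.3..
After op 4 (insert('g')): buffer="ihvzgbphzzgehhzgrb" (len 18), cursors c1@5 c2@11 c3@16, authorship .1.11..2.22.3.33..
After op 5 (move_right): buffer="ihvzgbphzzgehhzgrb" (len 18), cursors c1@6 c2@12 c3@17, authorship .1.11..2.22.3.33..

Answer: 6 12 17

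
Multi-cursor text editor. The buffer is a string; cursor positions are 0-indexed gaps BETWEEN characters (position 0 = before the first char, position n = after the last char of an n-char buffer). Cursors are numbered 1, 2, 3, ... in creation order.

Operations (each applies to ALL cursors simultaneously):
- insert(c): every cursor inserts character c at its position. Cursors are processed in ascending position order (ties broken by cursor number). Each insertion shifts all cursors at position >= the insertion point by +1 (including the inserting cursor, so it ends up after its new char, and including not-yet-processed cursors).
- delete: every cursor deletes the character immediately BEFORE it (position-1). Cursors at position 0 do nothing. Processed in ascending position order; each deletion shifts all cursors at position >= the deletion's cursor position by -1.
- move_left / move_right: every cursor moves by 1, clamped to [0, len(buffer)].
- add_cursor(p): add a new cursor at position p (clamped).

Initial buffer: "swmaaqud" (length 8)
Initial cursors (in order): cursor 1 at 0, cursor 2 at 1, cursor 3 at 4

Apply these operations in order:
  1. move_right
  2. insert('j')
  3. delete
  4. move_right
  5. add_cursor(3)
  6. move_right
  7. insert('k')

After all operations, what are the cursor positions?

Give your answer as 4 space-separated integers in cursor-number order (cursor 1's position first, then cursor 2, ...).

After op 1 (move_right): buffer="swmaaqud" (len 8), cursors c1@1 c2@2 c3@5, authorship ........
After op 2 (insert('j')): buffer="sjwjmaajqud" (len 11), cursors c1@2 c2@4 c3@8, authorship .1.2...3...
After op 3 (delete): buffer="swmaaqud" (len 8), cursors c1@1 c2@2 c3@5, authorship ........
After op 4 (move_right): buffer="swmaaqud" (len 8), cursors c1@2 c2@3 c3@6, authorship ........
After op 5 (add_cursor(3)): buffer="swmaaqud" (len 8), cursors c1@2 c2@3 c4@3 c3@6, authorship ........
After op 6 (move_right): buffer="swmaaqud" (len 8), cursors c1@3 c2@4 c4@4 c3@7, authorship ........
After op 7 (insert('k')): buffer="swmkakkaqukd" (len 12), cursors c1@4 c2@7 c4@7 c3@11, authorship ...1.24...3.

Answer: 4 7 11 7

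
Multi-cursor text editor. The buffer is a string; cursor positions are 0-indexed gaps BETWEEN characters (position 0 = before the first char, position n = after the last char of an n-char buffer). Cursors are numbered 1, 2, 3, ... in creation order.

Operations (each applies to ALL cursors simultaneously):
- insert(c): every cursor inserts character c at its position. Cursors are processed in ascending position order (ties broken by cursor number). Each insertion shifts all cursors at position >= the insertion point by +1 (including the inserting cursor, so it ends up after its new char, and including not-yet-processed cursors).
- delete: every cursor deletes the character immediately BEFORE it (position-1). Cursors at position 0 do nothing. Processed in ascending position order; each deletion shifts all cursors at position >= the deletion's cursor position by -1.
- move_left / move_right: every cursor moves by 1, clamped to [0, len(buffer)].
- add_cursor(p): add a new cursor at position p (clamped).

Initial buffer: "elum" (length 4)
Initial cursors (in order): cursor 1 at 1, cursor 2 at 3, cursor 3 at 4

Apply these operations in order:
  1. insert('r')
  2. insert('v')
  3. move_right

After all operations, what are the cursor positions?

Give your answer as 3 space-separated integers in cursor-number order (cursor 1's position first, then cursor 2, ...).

Answer: 4 8 10

Derivation:
After op 1 (insert('r')): buffer="erlurmr" (len 7), cursors c1@2 c2@5 c3@7, authorship .1..2.3
After op 2 (insert('v')): buffer="ervlurvmrv" (len 10), cursors c1@3 c2@7 c3@10, authorship .11..22.33
After op 3 (move_right): buffer="ervlurvmrv" (len 10), cursors c1@4 c2@8 c3@10, authorship .11..22.33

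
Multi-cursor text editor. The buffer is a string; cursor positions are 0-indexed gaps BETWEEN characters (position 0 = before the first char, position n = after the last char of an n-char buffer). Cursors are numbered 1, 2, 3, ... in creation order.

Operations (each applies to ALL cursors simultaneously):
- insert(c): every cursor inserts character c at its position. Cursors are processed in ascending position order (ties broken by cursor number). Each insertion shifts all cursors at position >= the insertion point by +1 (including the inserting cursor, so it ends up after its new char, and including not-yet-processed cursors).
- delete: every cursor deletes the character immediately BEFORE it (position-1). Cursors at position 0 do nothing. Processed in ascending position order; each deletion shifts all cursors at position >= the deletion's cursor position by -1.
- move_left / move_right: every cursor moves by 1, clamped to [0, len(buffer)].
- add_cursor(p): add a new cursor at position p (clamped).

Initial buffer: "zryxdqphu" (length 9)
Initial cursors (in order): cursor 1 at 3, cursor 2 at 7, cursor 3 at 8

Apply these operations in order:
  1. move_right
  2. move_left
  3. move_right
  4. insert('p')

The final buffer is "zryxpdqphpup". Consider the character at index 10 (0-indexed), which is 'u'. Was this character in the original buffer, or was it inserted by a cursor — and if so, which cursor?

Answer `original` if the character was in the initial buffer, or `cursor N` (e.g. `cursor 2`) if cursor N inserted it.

After op 1 (move_right): buffer="zryxdqphu" (len 9), cursors c1@4 c2@8 c3@9, authorship .........
After op 2 (move_left): buffer="zryxdqphu" (len 9), cursors c1@3 c2@7 c3@8, authorship .........
After op 3 (move_right): buffer="zryxdqphu" (len 9), cursors c1@4 c2@8 c3@9, authorship .........
After op 4 (insert('p')): buffer="zryxpdqphpup" (len 12), cursors c1@5 c2@10 c3@12, authorship ....1....2.3
Authorship (.=original, N=cursor N): . . . . 1 . . . . 2 . 3
Index 10: author = original

Answer: original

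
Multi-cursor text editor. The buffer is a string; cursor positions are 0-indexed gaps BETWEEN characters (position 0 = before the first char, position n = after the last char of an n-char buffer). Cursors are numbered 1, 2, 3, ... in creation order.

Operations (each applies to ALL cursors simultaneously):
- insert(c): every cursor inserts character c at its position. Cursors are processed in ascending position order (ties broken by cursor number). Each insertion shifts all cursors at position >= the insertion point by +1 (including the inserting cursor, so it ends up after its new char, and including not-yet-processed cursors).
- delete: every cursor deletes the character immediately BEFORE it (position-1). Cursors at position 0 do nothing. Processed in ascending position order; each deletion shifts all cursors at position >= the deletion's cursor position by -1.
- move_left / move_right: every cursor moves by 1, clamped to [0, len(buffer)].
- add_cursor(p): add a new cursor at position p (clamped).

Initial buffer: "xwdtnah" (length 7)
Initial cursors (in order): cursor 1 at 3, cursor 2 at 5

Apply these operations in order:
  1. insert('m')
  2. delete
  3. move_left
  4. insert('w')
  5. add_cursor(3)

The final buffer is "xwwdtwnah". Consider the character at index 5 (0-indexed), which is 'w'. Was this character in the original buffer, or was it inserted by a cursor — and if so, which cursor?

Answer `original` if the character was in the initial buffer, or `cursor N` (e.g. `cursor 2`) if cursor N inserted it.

Answer: cursor 2

Derivation:
After op 1 (insert('m')): buffer="xwdmtnmah" (len 9), cursors c1@4 c2@7, authorship ...1..2..
After op 2 (delete): buffer="xwdtnah" (len 7), cursors c1@3 c2@5, authorship .......
After op 3 (move_left): buffer="xwdtnah" (len 7), cursors c1@2 c2@4, authorship .......
After op 4 (insert('w')): buffer="xwwdtwnah" (len 9), cursors c1@3 c2@6, authorship ..1..2...
After op 5 (add_cursor(3)): buffer="xwwdtwnah" (len 9), cursors c1@3 c3@3 c2@6, authorship ..1..2...
Authorship (.=original, N=cursor N): . . 1 . . 2 . . .
Index 5: author = 2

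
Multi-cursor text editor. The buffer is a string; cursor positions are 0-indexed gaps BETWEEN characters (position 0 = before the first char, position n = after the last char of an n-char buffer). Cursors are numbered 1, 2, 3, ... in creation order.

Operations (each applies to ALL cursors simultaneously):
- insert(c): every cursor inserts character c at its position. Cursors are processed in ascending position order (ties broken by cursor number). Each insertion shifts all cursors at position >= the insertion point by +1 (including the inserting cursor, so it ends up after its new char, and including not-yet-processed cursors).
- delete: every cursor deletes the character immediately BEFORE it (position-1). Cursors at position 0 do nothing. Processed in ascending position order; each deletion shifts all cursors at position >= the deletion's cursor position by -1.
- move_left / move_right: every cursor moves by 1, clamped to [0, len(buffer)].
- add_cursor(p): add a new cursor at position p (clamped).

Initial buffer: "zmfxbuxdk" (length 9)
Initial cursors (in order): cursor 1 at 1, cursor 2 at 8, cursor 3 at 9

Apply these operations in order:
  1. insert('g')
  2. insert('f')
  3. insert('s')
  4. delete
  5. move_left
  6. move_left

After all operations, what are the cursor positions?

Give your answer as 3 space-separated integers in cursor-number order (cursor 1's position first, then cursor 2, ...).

After op 1 (insert('g')): buffer="zgmfxbuxdgkg" (len 12), cursors c1@2 c2@10 c3@12, authorship .1.......2.3
After op 2 (insert('f')): buffer="zgfmfxbuxdgfkgf" (len 15), cursors c1@3 c2@12 c3@15, authorship .11.......22.33
After op 3 (insert('s')): buffer="zgfsmfxbuxdgfskgfs" (len 18), cursors c1@4 c2@14 c3@18, authorship .111.......222.333
After op 4 (delete): buffer="zgfmfxbuxdgfkgf" (len 15), cursors c1@3 c2@12 c3@15, authorship .11.......22.33
After op 5 (move_left): buffer="zgfmfxbuxdgfkgf" (len 15), cursors c1@2 c2@11 c3@14, authorship .11.......22.33
After op 6 (move_left): buffer="zgfmfxbuxdgfkgf" (len 15), cursors c1@1 c2@10 c3@13, authorship .11.......22.33

Answer: 1 10 13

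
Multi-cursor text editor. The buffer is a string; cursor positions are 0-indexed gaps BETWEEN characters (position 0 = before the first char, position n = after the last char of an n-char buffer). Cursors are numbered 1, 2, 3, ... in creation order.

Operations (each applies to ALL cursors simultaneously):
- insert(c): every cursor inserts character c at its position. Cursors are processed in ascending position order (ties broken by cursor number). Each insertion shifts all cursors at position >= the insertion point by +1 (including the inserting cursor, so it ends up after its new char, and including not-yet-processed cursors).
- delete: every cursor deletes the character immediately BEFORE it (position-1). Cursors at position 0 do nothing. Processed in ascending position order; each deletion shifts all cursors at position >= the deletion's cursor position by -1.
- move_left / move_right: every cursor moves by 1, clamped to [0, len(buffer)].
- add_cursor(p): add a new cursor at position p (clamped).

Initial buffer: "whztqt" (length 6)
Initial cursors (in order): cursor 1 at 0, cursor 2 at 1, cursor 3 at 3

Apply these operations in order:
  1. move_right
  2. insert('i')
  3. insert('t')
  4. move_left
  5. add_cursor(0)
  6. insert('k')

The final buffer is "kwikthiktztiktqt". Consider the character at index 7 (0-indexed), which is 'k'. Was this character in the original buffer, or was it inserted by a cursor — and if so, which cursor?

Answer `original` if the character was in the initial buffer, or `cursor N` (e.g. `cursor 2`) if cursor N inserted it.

After op 1 (move_right): buffer="whztqt" (len 6), cursors c1@1 c2@2 c3@4, authorship ......
After op 2 (insert('i')): buffer="wihiztiqt" (len 9), cursors c1@2 c2@4 c3@7, authorship .1.2..3..
After op 3 (insert('t')): buffer="withitztitqt" (len 12), cursors c1@3 c2@6 c3@10, authorship .11.22..33..
After op 4 (move_left): buffer="withitztitqt" (len 12), cursors c1@2 c2@5 c3@9, authorship .11.22..33..
After op 5 (add_cursor(0)): buffer="withitztitqt" (len 12), cursors c4@0 c1@2 c2@5 c3@9, authorship .11.22..33..
After op 6 (insert('k')): buffer="kwikthiktztiktqt" (len 16), cursors c4@1 c1@4 c2@8 c3@13, authorship 4.111.222..333..
Authorship (.=original, N=cursor N): 4 . 1 1 1 . 2 2 2 . . 3 3 3 . .
Index 7: author = 2

Answer: cursor 2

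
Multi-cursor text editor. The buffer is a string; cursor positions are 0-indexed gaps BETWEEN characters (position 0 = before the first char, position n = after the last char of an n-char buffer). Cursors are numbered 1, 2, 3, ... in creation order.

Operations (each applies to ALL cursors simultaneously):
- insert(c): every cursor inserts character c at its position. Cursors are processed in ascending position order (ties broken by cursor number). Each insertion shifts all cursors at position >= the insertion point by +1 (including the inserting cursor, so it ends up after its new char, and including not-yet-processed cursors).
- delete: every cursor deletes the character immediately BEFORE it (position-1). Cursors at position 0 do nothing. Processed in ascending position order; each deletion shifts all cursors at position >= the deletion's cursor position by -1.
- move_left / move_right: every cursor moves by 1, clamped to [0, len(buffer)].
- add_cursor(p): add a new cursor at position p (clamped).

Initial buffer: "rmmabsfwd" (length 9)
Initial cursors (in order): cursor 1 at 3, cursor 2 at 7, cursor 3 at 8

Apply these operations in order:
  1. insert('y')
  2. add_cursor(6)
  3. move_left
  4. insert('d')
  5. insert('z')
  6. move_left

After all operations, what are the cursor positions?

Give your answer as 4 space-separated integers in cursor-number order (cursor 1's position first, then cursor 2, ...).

After op 1 (insert('y')): buffer="rmmyabsfywyd" (len 12), cursors c1@4 c2@9 c3@11, authorship ...1....2.3.
After op 2 (add_cursor(6)): buffer="rmmyabsfywyd" (len 12), cursors c1@4 c4@6 c2@9 c3@11, authorship ...1....2.3.
After op 3 (move_left): buffer="rmmyabsfywyd" (len 12), cursors c1@3 c4@5 c2@8 c3@10, authorship ...1....2.3.
After op 4 (insert('d')): buffer="rmmdyadbsfdywdyd" (len 16), cursors c1@4 c4@7 c2@11 c3@14, authorship ...11.4...22.33.
After op 5 (insert('z')): buffer="rmmdzyadzbsfdzywdzyd" (len 20), cursors c1@5 c4@9 c2@14 c3@18, authorship ...111.44...222.333.
After op 6 (move_left): buffer="rmmdzyadzbsfdzywdzyd" (len 20), cursors c1@4 c4@8 c2@13 c3@17, authorship ...111.44...222.333.

Answer: 4 13 17 8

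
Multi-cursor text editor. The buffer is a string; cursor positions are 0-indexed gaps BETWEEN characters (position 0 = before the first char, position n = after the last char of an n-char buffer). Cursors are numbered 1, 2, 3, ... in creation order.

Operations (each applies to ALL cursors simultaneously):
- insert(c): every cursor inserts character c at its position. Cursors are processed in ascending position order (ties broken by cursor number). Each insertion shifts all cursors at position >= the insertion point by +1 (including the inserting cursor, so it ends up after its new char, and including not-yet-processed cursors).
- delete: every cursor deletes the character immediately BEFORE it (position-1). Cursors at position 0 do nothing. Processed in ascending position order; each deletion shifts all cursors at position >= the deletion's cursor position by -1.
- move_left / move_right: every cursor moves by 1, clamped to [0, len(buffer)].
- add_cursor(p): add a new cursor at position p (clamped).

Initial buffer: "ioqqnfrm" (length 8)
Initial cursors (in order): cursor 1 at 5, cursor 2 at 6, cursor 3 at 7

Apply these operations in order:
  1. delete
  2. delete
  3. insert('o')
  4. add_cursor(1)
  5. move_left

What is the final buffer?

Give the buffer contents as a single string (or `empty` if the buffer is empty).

Answer: iooom

Derivation:
After op 1 (delete): buffer="ioqqm" (len 5), cursors c1@4 c2@4 c3@4, authorship .....
After op 2 (delete): buffer="im" (len 2), cursors c1@1 c2@1 c3@1, authorship ..
After op 3 (insert('o')): buffer="iooom" (len 5), cursors c1@4 c2@4 c3@4, authorship .123.
After op 4 (add_cursor(1)): buffer="iooom" (len 5), cursors c4@1 c1@4 c2@4 c3@4, authorship .123.
After op 5 (move_left): buffer="iooom" (len 5), cursors c4@0 c1@3 c2@3 c3@3, authorship .123.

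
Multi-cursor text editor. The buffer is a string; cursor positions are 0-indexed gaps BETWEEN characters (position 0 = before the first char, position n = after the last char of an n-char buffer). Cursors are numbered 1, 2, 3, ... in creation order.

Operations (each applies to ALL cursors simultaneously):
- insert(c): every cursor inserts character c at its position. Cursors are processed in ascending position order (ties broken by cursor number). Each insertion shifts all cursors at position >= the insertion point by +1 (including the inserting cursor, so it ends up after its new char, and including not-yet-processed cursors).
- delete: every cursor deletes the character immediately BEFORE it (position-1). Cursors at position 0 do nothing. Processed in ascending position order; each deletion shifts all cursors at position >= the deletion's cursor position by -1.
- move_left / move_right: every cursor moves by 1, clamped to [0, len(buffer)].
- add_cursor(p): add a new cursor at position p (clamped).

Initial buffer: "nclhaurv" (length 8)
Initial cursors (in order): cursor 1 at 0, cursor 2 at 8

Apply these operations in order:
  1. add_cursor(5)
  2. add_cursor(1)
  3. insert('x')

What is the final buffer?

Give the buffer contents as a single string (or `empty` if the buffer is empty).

Answer: xnxclhaxurvx

Derivation:
After op 1 (add_cursor(5)): buffer="nclhaurv" (len 8), cursors c1@0 c3@5 c2@8, authorship ........
After op 2 (add_cursor(1)): buffer="nclhaurv" (len 8), cursors c1@0 c4@1 c3@5 c2@8, authorship ........
After op 3 (insert('x')): buffer="xnxclhaxurvx" (len 12), cursors c1@1 c4@3 c3@8 c2@12, authorship 1.4....3...2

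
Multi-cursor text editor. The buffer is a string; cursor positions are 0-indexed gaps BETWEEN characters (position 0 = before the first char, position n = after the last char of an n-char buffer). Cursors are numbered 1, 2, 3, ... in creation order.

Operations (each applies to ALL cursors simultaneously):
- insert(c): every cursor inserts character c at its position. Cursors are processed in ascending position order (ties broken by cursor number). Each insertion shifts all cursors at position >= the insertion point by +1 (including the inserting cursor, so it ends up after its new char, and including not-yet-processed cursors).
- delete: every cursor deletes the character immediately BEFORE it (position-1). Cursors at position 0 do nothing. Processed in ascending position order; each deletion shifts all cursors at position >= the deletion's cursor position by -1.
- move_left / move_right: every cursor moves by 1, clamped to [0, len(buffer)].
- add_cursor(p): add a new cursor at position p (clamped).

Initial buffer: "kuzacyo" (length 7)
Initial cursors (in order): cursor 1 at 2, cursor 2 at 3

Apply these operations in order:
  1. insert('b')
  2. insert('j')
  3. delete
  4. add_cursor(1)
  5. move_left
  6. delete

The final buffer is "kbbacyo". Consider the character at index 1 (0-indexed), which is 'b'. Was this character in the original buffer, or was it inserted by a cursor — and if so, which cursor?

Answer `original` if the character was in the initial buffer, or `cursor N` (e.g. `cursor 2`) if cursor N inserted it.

After op 1 (insert('b')): buffer="kubzbacyo" (len 9), cursors c1@3 c2@5, authorship ..1.2....
After op 2 (insert('j')): buffer="kubjzbjacyo" (len 11), cursors c1@4 c2@7, authorship ..11.22....
After op 3 (delete): buffer="kubzbacyo" (len 9), cursors c1@3 c2@5, authorship ..1.2....
After op 4 (add_cursor(1)): buffer="kubzbacyo" (len 9), cursors c3@1 c1@3 c2@5, authorship ..1.2....
After op 5 (move_left): buffer="kubzbacyo" (len 9), cursors c3@0 c1@2 c2@4, authorship ..1.2....
After op 6 (delete): buffer="kbbacyo" (len 7), cursors c3@0 c1@1 c2@2, authorship .12....
Authorship (.=original, N=cursor N): . 1 2 . . . .
Index 1: author = 1

Answer: cursor 1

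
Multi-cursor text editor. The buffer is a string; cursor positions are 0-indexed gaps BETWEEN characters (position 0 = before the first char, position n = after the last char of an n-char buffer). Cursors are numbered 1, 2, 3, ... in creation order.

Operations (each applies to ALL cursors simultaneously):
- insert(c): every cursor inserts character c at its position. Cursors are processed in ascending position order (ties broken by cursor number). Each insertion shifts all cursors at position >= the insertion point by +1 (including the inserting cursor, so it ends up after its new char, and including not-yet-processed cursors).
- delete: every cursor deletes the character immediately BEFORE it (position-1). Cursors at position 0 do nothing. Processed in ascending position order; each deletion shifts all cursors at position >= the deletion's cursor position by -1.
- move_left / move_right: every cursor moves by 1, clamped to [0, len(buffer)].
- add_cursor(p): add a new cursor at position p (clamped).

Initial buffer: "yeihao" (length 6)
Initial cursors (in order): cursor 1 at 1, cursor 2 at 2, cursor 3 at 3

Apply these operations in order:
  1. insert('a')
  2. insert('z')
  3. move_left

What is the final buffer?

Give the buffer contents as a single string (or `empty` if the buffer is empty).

Answer: yazeaziazhao

Derivation:
After op 1 (insert('a')): buffer="yaeaiahao" (len 9), cursors c1@2 c2@4 c3@6, authorship .1.2.3...
After op 2 (insert('z')): buffer="yazeaziazhao" (len 12), cursors c1@3 c2@6 c3@9, authorship .11.22.33...
After op 3 (move_left): buffer="yazeaziazhao" (len 12), cursors c1@2 c2@5 c3@8, authorship .11.22.33...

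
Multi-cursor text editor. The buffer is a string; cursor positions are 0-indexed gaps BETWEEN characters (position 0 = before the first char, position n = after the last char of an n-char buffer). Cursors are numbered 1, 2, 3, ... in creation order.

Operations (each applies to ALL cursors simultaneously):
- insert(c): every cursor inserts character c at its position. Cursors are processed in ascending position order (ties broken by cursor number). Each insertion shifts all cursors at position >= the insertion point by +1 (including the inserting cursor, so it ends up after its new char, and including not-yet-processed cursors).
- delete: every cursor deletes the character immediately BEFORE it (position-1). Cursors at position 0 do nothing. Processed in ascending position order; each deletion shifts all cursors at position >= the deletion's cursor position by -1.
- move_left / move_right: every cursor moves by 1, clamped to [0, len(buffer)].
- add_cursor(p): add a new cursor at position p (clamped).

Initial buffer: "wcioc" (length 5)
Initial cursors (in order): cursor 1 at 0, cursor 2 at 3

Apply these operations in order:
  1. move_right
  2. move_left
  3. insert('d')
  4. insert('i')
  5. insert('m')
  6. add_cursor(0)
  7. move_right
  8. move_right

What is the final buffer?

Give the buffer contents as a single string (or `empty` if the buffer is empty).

After op 1 (move_right): buffer="wcioc" (len 5), cursors c1@1 c2@4, authorship .....
After op 2 (move_left): buffer="wcioc" (len 5), cursors c1@0 c2@3, authorship .....
After op 3 (insert('d')): buffer="dwcidoc" (len 7), cursors c1@1 c2@5, authorship 1...2..
After op 4 (insert('i')): buffer="diwcidioc" (len 9), cursors c1@2 c2@7, authorship 11...22..
After op 5 (insert('m')): buffer="dimwcidimoc" (len 11), cursors c1@3 c2@9, authorship 111...222..
After op 6 (add_cursor(0)): buffer="dimwcidimoc" (len 11), cursors c3@0 c1@3 c2@9, authorship 111...222..
After op 7 (move_right): buffer="dimwcidimoc" (len 11), cursors c3@1 c1@4 c2@10, authorship 111...222..
After op 8 (move_right): buffer="dimwcidimoc" (len 11), cursors c3@2 c1@5 c2@11, authorship 111...222..

Answer: dimwcidimoc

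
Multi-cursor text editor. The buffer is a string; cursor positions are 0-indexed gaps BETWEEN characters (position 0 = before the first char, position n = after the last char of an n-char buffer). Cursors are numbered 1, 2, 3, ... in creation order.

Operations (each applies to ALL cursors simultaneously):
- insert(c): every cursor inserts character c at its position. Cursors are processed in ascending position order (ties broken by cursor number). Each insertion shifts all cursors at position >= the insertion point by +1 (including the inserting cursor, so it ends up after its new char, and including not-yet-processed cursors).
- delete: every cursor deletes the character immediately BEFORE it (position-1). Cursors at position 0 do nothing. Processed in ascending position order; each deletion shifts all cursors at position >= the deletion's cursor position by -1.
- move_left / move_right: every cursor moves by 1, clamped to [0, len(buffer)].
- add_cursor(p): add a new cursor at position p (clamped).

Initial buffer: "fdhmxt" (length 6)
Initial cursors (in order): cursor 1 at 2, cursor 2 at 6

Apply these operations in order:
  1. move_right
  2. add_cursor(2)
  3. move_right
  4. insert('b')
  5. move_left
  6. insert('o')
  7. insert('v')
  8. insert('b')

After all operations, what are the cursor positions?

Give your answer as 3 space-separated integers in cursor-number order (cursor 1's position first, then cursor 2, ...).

After op 1 (move_right): buffer="fdhmxt" (len 6), cursors c1@3 c2@6, authorship ......
After op 2 (add_cursor(2)): buffer="fdhmxt" (len 6), cursors c3@2 c1@3 c2@6, authorship ......
After op 3 (move_right): buffer="fdhmxt" (len 6), cursors c3@3 c1@4 c2@6, authorship ......
After op 4 (insert('b')): buffer="fdhbmbxtb" (len 9), cursors c3@4 c1@6 c2@9, authorship ...3.1..2
After op 5 (move_left): buffer="fdhbmbxtb" (len 9), cursors c3@3 c1@5 c2@8, authorship ...3.1..2
After op 6 (insert('o')): buffer="fdhobmobxtob" (len 12), cursors c3@4 c1@7 c2@11, authorship ...33.11..22
After op 7 (insert('v')): buffer="fdhovbmovbxtovb" (len 15), cursors c3@5 c1@9 c2@14, authorship ...333.111..222
After op 8 (insert('b')): buffer="fdhovbbmovbbxtovbb" (len 18), cursors c3@6 c1@11 c2@17, authorship ...3333.1111..2222

Answer: 11 17 6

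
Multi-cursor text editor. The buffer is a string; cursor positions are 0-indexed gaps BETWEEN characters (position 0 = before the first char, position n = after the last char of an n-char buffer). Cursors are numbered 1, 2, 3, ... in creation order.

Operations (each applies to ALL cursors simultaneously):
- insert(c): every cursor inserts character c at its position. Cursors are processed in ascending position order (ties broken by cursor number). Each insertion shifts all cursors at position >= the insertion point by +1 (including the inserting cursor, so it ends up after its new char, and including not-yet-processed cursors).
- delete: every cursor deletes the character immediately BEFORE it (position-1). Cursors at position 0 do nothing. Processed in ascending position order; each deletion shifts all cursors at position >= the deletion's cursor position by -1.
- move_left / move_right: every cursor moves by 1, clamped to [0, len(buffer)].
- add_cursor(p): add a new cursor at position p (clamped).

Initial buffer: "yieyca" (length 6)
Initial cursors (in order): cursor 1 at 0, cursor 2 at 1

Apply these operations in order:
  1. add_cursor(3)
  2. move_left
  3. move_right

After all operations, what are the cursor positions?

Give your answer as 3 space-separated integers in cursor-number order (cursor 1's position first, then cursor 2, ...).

After op 1 (add_cursor(3)): buffer="yieyca" (len 6), cursors c1@0 c2@1 c3@3, authorship ......
After op 2 (move_left): buffer="yieyca" (len 6), cursors c1@0 c2@0 c3@2, authorship ......
After op 3 (move_right): buffer="yieyca" (len 6), cursors c1@1 c2@1 c3@3, authorship ......

Answer: 1 1 3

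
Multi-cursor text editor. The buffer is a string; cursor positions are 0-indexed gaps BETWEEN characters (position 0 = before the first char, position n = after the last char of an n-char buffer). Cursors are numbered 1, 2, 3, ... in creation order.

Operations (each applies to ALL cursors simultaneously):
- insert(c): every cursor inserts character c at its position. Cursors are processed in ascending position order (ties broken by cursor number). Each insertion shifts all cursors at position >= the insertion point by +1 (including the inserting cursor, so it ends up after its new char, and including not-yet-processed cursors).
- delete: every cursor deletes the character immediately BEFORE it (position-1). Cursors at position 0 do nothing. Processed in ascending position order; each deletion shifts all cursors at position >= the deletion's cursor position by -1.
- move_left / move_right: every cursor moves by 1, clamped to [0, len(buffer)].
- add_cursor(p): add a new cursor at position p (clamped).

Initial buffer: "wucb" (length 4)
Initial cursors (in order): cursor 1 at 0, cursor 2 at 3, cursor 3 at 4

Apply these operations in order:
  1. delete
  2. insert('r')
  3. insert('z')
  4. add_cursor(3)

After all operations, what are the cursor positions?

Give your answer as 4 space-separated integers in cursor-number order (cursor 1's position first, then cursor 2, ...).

Answer: 2 8 8 3

Derivation:
After op 1 (delete): buffer="wu" (len 2), cursors c1@0 c2@2 c3@2, authorship ..
After op 2 (insert('r')): buffer="rwurr" (len 5), cursors c1@1 c2@5 c3@5, authorship 1..23
After op 3 (insert('z')): buffer="rzwurrzz" (len 8), cursors c1@2 c2@8 c3@8, authorship 11..2323
After op 4 (add_cursor(3)): buffer="rzwurrzz" (len 8), cursors c1@2 c4@3 c2@8 c3@8, authorship 11..2323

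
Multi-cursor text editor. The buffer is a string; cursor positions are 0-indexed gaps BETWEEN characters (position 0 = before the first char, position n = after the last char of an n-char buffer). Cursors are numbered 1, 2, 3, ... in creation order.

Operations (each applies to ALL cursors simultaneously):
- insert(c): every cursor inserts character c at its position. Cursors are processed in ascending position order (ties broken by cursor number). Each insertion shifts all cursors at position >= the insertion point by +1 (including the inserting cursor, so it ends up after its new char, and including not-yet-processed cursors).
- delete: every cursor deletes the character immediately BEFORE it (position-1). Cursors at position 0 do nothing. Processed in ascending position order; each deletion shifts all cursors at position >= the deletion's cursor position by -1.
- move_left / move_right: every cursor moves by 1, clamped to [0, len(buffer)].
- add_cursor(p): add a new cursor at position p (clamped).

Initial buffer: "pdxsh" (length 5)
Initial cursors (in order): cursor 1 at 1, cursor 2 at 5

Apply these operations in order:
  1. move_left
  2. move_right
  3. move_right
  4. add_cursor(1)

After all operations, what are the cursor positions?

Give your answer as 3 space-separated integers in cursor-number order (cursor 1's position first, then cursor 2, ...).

Answer: 2 5 1

Derivation:
After op 1 (move_left): buffer="pdxsh" (len 5), cursors c1@0 c2@4, authorship .....
After op 2 (move_right): buffer="pdxsh" (len 5), cursors c1@1 c2@5, authorship .....
After op 3 (move_right): buffer="pdxsh" (len 5), cursors c1@2 c2@5, authorship .....
After op 4 (add_cursor(1)): buffer="pdxsh" (len 5), cursors c3@1 c1@2 c2@5, authorship .....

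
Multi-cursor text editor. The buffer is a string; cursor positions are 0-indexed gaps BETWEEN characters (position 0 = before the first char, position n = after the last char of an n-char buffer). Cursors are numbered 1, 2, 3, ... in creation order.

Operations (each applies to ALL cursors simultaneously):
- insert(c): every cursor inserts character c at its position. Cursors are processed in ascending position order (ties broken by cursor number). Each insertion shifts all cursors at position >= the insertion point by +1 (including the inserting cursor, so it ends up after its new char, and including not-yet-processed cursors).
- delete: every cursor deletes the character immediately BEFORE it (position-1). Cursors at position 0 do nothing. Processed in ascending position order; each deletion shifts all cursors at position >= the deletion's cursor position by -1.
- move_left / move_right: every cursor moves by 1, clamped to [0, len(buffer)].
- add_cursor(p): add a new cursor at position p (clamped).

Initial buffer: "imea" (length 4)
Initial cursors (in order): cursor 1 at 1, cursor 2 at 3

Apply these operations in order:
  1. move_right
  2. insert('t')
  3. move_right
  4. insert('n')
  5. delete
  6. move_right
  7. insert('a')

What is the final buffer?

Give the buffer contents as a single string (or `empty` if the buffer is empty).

After op 1 (move_right): buffer="imea" (len 4), cursors c1@2 c2@4, authorship ....
After op 2 (insert('t')): buffer="imteat" (len 6), cursors c1@3 c2@6, authorship ..1..2
After op 3 (move_right): buffer="imteat" (len 6), cursors c1@4 c2@6, authorship ..1..2
After op 4 (insert('n')): buffer="imtenatn" (len 8), cursors c1@5 c2@8, authorship ..1.1.22
After op 5 (delete): buffer="imteat" (len 6), cursors c1@4 c2@6, authorship ..1..2
After op 6 (move_right): buffer="imteat" (len 6), cursors c1@5 c2@6, authorship ..1..2
After op 7 (insert('a')): buffer="imteaata" (len 8), cursors c1@6 c2@8, authorship ..1..122

Answer: imteaata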